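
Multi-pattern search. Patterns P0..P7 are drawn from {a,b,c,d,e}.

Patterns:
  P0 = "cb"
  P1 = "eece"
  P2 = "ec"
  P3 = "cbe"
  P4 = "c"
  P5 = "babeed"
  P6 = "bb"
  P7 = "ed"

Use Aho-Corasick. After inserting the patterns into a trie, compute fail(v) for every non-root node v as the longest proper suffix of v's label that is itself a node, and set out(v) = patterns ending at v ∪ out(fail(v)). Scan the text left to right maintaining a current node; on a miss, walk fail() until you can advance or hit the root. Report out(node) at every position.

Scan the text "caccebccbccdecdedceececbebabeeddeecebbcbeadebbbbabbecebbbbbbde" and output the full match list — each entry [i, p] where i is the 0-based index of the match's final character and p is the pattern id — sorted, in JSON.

Construct AC machine:
Trie (insert patterns):
  n0 'ε': b→9 c→1 e→3
  n1 'c': b→2  [P4 ends]
  n2 'cb': e→8  [P0 ends]
  n3 'e': c→7 d→16 e→4
  n4 'ee': c→5
  n5 'eec': e→6
  n6 'eece': ·  [P1 ends]
  n7 'ec': ·  [P2 ends]
  n8 'cbe': ·  [P3 ends]
  n9 'b': a→10 b→15
  n10 'ba': b→11
  n11 'bab': e→12
  n12 'babe': e→13
  n13 'babee': d→14
  n14 'babeed': ·  [P5 ends]
  n15 'bb': ·  [P6 ends]
  n16 'ed': ·  [P7 ends]

Failure links (BFS by depth):
  fail(1) 'c': from fail(0)=0 chase 'c': 0 ⇒ 0;  out={4}∪out(0)={4}
  fail(3) 'e': from fail(0)=0 chase 'e': 0 ⇒ 0;  out=∅∪out(0)=∅
  fail(9) 'b': from fail(0)=0 chase 'b': 0 ⇒ 0;  out=∅∪out(0)=∅
  fail(2) 'cb': from fail(1)=0 chase 'b': 0 ⇒ 9;  out={0}∪out(9)={0}
  fail(4) 'ee': from fail(3)=0 chase 'e': 0 ⇒ 3;  out=∅∪out(3)=∅
  fail(7) 'ec': from fail(3)=0 chase 'c': 0 ⇒ 1;  out={2}∪out(1)={2,4}
  fail(10) 'ba': from fail(9)=0 chase 'a': 0 ⇒ 0;  out=∅∪out(0)=∅
  fail(15) 'bb': from fail(9)=0 chase 'b': 0 ⇒ 9;  out={6}∪out(9)={6}
  fail(16) 'ed': from fail(3)=0 chase 'd': 0 ⇒ 0;  out={7}∪out(0)={7}
  fail(5) 'eec': from fail(4)=3 chase 'c': 3 ⇒ 7;  out=∅∪out(7)={2,4}
  fail(8) 'cbe': from fail(2)=9 chase 'e': 9→0 ⇒ 3;  out={3}∪out(3)={3}
  fail(11) 'bab': from fail(10)=0 chase 'b': 0 ⇒ 9;  out=∅∪out(9)=∅
  fail(6) 'eece': from fail(5)=7 chase 'e': 7→1→0 ⇒ 3;  out={1}∪out(3)={1}
  fail(12) 'babe': from fail(11)=9 chase 'e': 9→0 ⇒ 3;  out=∅∪out(3)=∅
  fail(13) 'babee': from fail(12)=3 chase 'e': 3 ⇒ 4;  out=∅∪out(4)=∅
  fail(14) 'babeed': from fail(13)=4 chase 'd': 4→3 ⇒ 16;  out={5}∪out(16)={5,7}

Scan:
pos 0 'c': at 1  → match P4@[0:0]
pos 1 'a': at 0 ·f
pos 2 'c': at 1  → match P4@[2:2]
pos 3 'c': at 1 ·f  → match P4@[3:3]
pos 4 'e': at 3 ·f
pos 5 'b': at 9 ·f
pos 6 'c': at 1 ·f  → match P4@[6:6]
pos 7 'c': at 1 ·f  → match P4@[7:7]
pos 8 'b': at 2  → match P0@[7:8]
pos 9 'c': at 1 ·f  → match P4@[9:9]
pos 10 'c': at 1 ·f  → match P4@[10:10]
pos 11 'd': at 0 ·f
pos 12 'e': at 3
pos 13 'c': at 7  → match P2@[12:13],P4@[13:13]
pos 14 'd': at 0 ·f
pos 15 'e': at 3
pos 16 'd': at 16  → match P7@[15:16]
pos 17 'c': at 1 ·f  → match P4@[17:17]
pos 18 'e': at 3 ·f
pos 19 'e': at 4
pos 20 'c': at 5  → match P2@[19:20],P4@[20:20]
pos 21 'e': at 6  → match P1@[18:21]
pos 22 'c': at 7 ·f  → match P2@[21:22],P4@[22:22]
pos 23 'b': at 2 ·f  → match P0@[22:23]
pos 24 'e': at 8  → match P3@[22:24]
pos 25 'b': at 9 ·f
pos 26 'a': at 10
pos 27 'b': at 11
pos 28 'e': at 12
pos 29 'e': at 13
pos 30 'd': at 14  → match P5@[25:30],P7@[29:30]
pos 31 'd': at 0 ·f
pos 32 'e': at 3
pos 33 'e': at 4
pos 34 'c': at 5  → match P2@[33:34],P4@[34:34]
pos 35 'e': at 6  → match P1@[32:35]
pos 36 'b': at 9 ·f
pos 37 'b': at 15  → match P6@[36:37]
pos 38 'c': at 1 ·f  → match P4@[38:38]
pos 39 'b': at 2  → match P0@[38:39]
pos 40 'e': at 8  → match P3@[38:40]
pos 41 'a': at 0 ·f
pos 42 'd': at 0
pos 43 'e': at 3
pos 44 'b': at 9 ·f
pos 45 'b': at 15  → match P6@[44:45]
pos 46 'b': at 15 ·f  → match P6@[45:46]
pos 47 'b': at 15 ·f  → match P6@[46:47]
pos 48 'a': at 10 ·f
pos 49 'b': at 11
pos 50 'b': at 15 ·f  → match P6@[49:50]
pos 51 'e': at 3 ·f
pos 52 'c': at 7  → match P2@[51:52],P4@[52:52]
pos 53 'e': at 3 ·f
pos 54 'b': at 9 ·f
pos 55 'b': at 15  → match P6@[54:55]
pos 56 'b': at 15 ·f  → match P6@[55:56]
pos 57 'b': at 15 ·f  → match P6@[56:57]
pos 58 'b': at 15 ·f  → match P6@[57:58]
pos 59 'b': at 15 ·f  → match P6@[58:59]
pos 60 'd': at 0 ·f
pos 61 'e': at 3

Result: [[0,4],[2,4],[3,4],[6,4],[7,4],[8,0],[9,4],[10,4],[13,2],[13,4],[16,7],[17,4],[20,2],[20,4],[21,1],[22,2],[22,4],[23,0],[24,3],[30,5],[30,7],[34,2],[34,4],[35,1],[37,6],[38,4],[39,0],[40,3],[45,6],[46,6],[47,6],[50,6],[52,2],[52,4],[55,6],[56,6],[57,6],[58,6],[59,6]]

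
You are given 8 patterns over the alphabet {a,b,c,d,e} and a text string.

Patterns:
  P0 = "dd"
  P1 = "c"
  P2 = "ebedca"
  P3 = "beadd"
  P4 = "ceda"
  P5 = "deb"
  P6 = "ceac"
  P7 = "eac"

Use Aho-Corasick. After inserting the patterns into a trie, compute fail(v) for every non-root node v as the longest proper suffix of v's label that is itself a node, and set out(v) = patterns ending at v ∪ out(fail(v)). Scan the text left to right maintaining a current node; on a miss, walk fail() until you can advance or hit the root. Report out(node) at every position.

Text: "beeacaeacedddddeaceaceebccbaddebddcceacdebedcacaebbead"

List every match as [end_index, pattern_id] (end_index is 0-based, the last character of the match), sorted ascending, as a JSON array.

Build automaton:
Trie nodes:
  0='ε' goto b→10 c→3 d→1 e→4
  1='d' goto d→2 e→18
  2='dd' goto ·  [P0 ends]
  3='c' goto e→15  [P1 ends]
  4='e' goto a→22 b→5
  5='eb' goto e→6
  6='ebe' goto d→7
  7='ebed' goto c→8
  8='ebedc' goto a→9
  9='ebedca' goto ·  [P2 ends]
  10='b' goto e→11
  11='be' goto a→12
  12='bea' goto d→13
  13='bead' goto d→14
  14='beadd' goto ·  [P3 ends]
  15='ce' goto a→20 d→16
  16='ced' goto a→17
  17='ceda' goto ·  [P4 ends]
  18='de' goto b→19
  19='deb' goto ·  [P5 ends]
  20='cea' goto c→21
  21='ceac' goto ·  [P6 ends]
  22='ea' goto c→23
  23='eac' goto ·  [P7 ends]

BFS fail/out derivation:
  fail(1) 'd': from fail(0)=0 chase 'd': 0 ⇒ 0;  out=∅∪out(0)=∅
  fail(3) 'c': from fail(0)=0 chase 'c': 0 ⇒ 0;  out={1}∪out(0)={1}
  fail(4) 'e': from fail(0)=0 chase 'e': 0 ⇒ 0;  out=∅∪out(0)=∅
  fail(10) 'b': from fail(0)=0 chase 'b': 0 ⇒ 0;  out=∅∪out(0)=∅
  fail(2) 'dd': from fail(1)=0 chase 'd': 0 ⇒ 1;  out={0}∪out(1)={0}
  fail(5) 'eb': from fail(4)=0 chase 'b': 0 ⇒ 10;  out=∅∪out(10)=∅
  fail(11) 'be': from fail(10)=0 chase 'e': 0 ⇒ 4;  out=∅∪out(4)=∅
  fail(15) 'ce': from fail(3)=0 chase 'e': 0 ⇒ 4;  out=∅∪out(4)=∅
  fail(18) 'de': from fail(1)=0 chase 'e': 0 ⇒ 4;  out=∅∪out(4)=∅
  fail(22) 'ea': from fail(4)=0 chase 'a': 0 ⇒ 0;  out=∅∪out(0)=∅
  fail(6) 'ebe': from fail(5)=10 chase 'e': 10 ⇒ 11;  out=∅∪out(11)=∅
  fail(12) 'bea': from fail(11)=4 chase 'a': 4 ⇒ 22;  out=∅∪out(22)=∅
  fail(16) 'ced': from fail(15)=4 chase 'd': 4→0 ⇒ 1;  out=∅∪out(1)=∅
  fail(19) 'deb': from fail(18)=4 chase 'b': 4 ⇒ 5;  out={5}∪out(5)={5}
  fail(20) 'cea': from fail(15)=4 chase 'a': 4 ⇒ 22;  out=∅∪out(22)=∅
  fail(23) 'eac': from fail(22)=0 chase 'c': 0 ⇒ 3;  out={7}∪out(3)={1,7}
  fail(7) 'ebed': from fail(6)=11 chase 'd': 11→4→0 ⇒ 1;  out=∅∪out(1)=∅
  fail(13) 'bead': from fail(12)=22 chase 'd': 22→0 ⇒ 1;  out=∅∪out(1)=∅
  fail(17) 'ceda': from fail(16)=1 chase 'a': 1→0 ⇒ 0;  out={4}∪out(0)={4}
  fail(21) 'ceac': from fail(20)=22 chase 'c': 22 ⇒ 23;  out={6}∪out(23)={1,6,7}
  fail(8) 'ebedc': from fail(7)=1 chase 'c': 1→0 ⇒ 3;  out=∅∪out(3)={1}
  fail(14) 'beadd': from fail(13)=1 chase 'd': 1 ⇒ 2;  out={3}∪out(2)={0,3}
  fail(9) 'ebedca': from fail(8)=3 chase 'a': 3→0 ⇒ 0;  out={2}∪out(0)={2}

Run:
i=0 'b': node 0→10
i=1 'e': node 10→11
i=2 'e': node 11→4 (fail-walked)
i=3 'a': node 4→22
i=4 'c': node 22→23  → match P1@[4:4],P7@[2:4]
i=5 'a': node 23→0 (fail-walked)
i=6 'e': node 0→4
i=7 'a': node 4→22
i=8 'c': node 22→23  → match P1@[8:8],P7@[6:8]
i=9 'e': node 23→15 (fail-walked)
i=10 'd': node 15→16
i=11 'd': node 16→2 (fail-walked)  → match P0@[10:11]
i=12 'd': node 2→2 (fail-walked)  → match P0@[11:12]
i=13 'd': node 2→2 (fail-walked)  → match P0@[12:13]
i=14 'd': node 2→2 (fail-walked)  → match P0@[13:14]
i=15 'e': node 2→18 (fail-walked)
i=16 'a': node 18→22 (fail-walked)
i=17 'c': node 22→23  → match P1@[17:17],P7@[15:17]
i=18 'e': node 23→15 (fail-walked)
i=19 'a': node 15→20
i=20 'c': node 20→21  → match P1@[20:20],P6@[17:20],P7@[18:20]
i=21 'e': node 21→15 (fail-walked)
i=22 'e': node 15→4 (fail-walked)
i=23 'b': node 4→5
i=24 'c': node 5→3 (fail-walked)  → match P1@[24:24]
i=25 'c': node 3→3 (fail-walked)  → match P1@[25:25]
i=26 'b': node 3→10 (fail-walked)
i=27 'a': node 10→0 (fail-walked)
i=28 'd': node 0→1
i=29 'd': node 1→2  → match P0@[28:29]
i=30 'e': node 2→18 (fail-walked)
i=31 'b': node 18→19  → match P5@[29:31]
i=32 'd': node 19→1 (fail-walked)
i=33 'd': node 1→2  → match P0@[32:33]
i=34 'c': node 2→3 (fail-walked)  → match P1@[34:34]
i=35 'c': node 3→3 (fail-walked)  → match P1@[35:35]
i=36 'e': node 3→15
i=37 'a': node 15→20
i=38 'c': node 20→21  → match P1@[38:38],P6@[35:38],P7@[36:38]
i=39 'd': node 21→1 (fail-walked)
i=40 'e': node 1→18
i=41 'b': node 18→19  → match P5@[39:41]
i=42 'e': node 19→6 (fail-walked)
i=43 'd': node 6→7
i=44 'c': node 7→8  → match P1@[44:44]
i=45 'a': node 8→9  → match P2@[40:45]
i=46 'c': node 9→3 (fail-walked)  → match P1@[46:46]
i=47 'a': node 3→0 (fail-walked)
i=48 'e': node 0→4
i=49 'b': node 4→5
i=50 'b': node 5→10 (fail-walked)
i=51 'e': node 10→11
i=52 'a': node 11→12
i=53 'd': node 12→13

Matches: [[4,1],[4,7],[8,1],[8,7],[11,0],[12,0],[13,0],[14,0],[17,1],[17,7],[20,1],[20,6],[20,7],[24,1],[25,1],[29,0],[31,5],[33,0],[34,1],[35,1],[38,1],[38,6],[38,7],[41,5],[44,1],[45,2],[46,1]]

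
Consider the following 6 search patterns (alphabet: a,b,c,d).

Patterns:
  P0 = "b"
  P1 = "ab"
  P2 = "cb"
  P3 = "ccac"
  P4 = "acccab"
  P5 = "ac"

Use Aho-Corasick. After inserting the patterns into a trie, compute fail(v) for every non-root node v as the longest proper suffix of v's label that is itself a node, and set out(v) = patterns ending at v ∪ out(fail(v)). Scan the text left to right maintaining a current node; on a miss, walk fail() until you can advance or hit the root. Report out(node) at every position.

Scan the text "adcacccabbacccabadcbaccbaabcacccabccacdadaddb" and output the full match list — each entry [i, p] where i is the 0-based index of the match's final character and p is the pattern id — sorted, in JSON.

Build:
Trie nodes:
  n0 'ε': a→2 b→1 c→4
  n1 'b': ·  ←P0
  n2 'a': b→3 c→9
  n3 'ab': ·  ←P1
  n4 'c': b→5 c→6
  n5 'cb': ·  ←P2
  n6 'cc': a→7
  n7 'cca': c→8
  n8 'ccac': ·  ←P3
  n9 'ac': c→10  ←P5
  n10 'acc': c→11
  n11 'accc': a→12
  n12 'accca': b→13
  n13 'acccab': ·  ←P4

Failure links (BFS by depth):
  fail(1) 'b': from fail(0)=0 chase 'b': 0 ⇒ 0;  out={0}∪out(0)={0}
  fail(2) 'a': from fail(0)=0 chase 'a': 0 ⇒ 0;  out=∅∪out(0)=∅
  fail(4) 'c': from fail(0)=0 chase 'c': 0 ⇒ 0;  out=∅∪out(0)=∅
  fail(3) 'ab': from fail(2)=0 chase 'b': 0 ⇒ 1;  out={1}∪out(1)={0,1}
  fail(5) 'cb': from fail(4)=0 chase 'b': 0 ⇒ 1;  out={2}∪out(1)={0,2}
  fail(6) 'cc': from fail(4)=0 chase 'c': 0 ⇒ 4;  out=∅∪out(4)=∅
  fail(9) 'ac': from fail(2)=0 chase 'c': 0 ⇒ 4;  out={5}∪out(4)={5}
  fail(7) 'cca': from fail(6)=4 chase 'a': 4→0 ⇒ 2;  out=∅∪out(2)=∅
  fail(10) 'acc': from fail(9)=4 chase 'c': 4 ⇒ 6;  out=∅∪out(6)=∅
  fail(8) 'ccac': from fail(7)=2 chase 'c': 2 ⇒ 9;  out={3}∪out(9)={3,5}
  fail(11) 'accc': from fail(10)=6 chase 'c': 6→4 ⇒ 6;  out=∅∪out(6)=∅
  fail(12) 'accca': from fail(11)=6 chase 'a': 6 ⇒ 7;  out=∅∪out(7)=∅
  fail(13) 'acccab': from fail(12)=7 chase 'b': 7→2 ⇒ 3;  out={4}∪out(3)={0,1,4}

Scan:
[0] read 'a'  n0⇒n2
[1] read 'd'  n2⇒n0 (fail-walked)
[2] read 'c'  n0⇒n4
[3] read 'a'  n4⇒n2 (fail-walked)
[4] read 'c'  n2⇒n9  emit P5@[3:4]
[5] read 'c'  n9⇒n10
[6] read 'c'  n10⇒n11
[7] read 'a'  n11⇒n12
[8] read 'b'  n12⇒n13  emit P0@[8:8],P1@[7:8],P4@[3:8]
[9] read 'b'  n13⇒n1 (fail-walked)  emit P0@[9:9]
[10] read 'a'  n1⇒n2 (fail-walked)
[11] read 'c'  n2⇒n9  emit P5@[10:11]
[12] read 'c'  n9⇒n10
[13] read 'c'  n10⇒n11
[14] read 'a'  n11⇒n12
[15] read 'b'  n12⇒n13  emit P0@[15:15],P1@[14:15],P4@[10:15]
[16] read 'a'  n13⇒n2 (fail-walked)
[17] read 'd'  n2⇒n0 (fail-walked)
[18] read 'c'  n0⇒n4
[19] read 'b'  n4⇒n5  emit P0@[19:19],P2@[18:19]
[20] read 'a'  n5⇒n2 (fail-walked)
[21] read 'c'  n2⇒n9  emit P5@[20:21]
[22] read 'c'  n9⇒n10
[23] read 'b'  n10⇒n5 (fail-walked)  emit P0@[23:23],P2@[22:23]
[24] read 'a'  n5⇒n2 (fail-walked)
[25] read 'a'  n2⇒n2 (fail-walked)
[26] read 'b'  n2⇒n3  emit P0@[26:26],P1@[25:26]
[27] read 'c'  n3⇒n4 (fail-walked)
[28] read 'a'  n4⇒n2 (fail-walked)
[29] read 'c'  n2⇒n9  emit P5@[28:29]
[30] read 'c'  n9⇒n10
[31] read 'c'  n10⇒n11
[32] read 'a'  n11⇒n12
[33] read 'b'  n12⇒n13  emit P0@[33:33],P1@[32:33],P4@[28:33]
[34] read 'c'  n13⇒n4 (fail-walked)
[35] read 'c'  n4⇒n6
[36] read 'a'  n6⇒n7
[37] read 'c'  n7⇒n8  emit P3@[34:37],P5@[36:37]
[38] read 'd'  n8⇒n0 (fail-walked)
[39] read 'a'  n0⇒n2
[40] read 'd'  n2⇒n0 (fail-walked)
[41] read 'a'  n0⇒n2
[42] read 'd'  n2⇒n0 (fail-walked)
[43] read 'd'  n0⇒n0
[44] read 'b'  n0⇒n1  emit P0@[44:44]

Matches: [[4,5],[8,0],[8,1],[8,4],[9,0],[11,5],[15,0],[15,1],[15,4],[19,0],[19,2],[21,5],[23,0],[23,2],[26,0],[26,1],[29,5],[33,0],[33,1],[33,4],[37,3],[37,5],[44,0]]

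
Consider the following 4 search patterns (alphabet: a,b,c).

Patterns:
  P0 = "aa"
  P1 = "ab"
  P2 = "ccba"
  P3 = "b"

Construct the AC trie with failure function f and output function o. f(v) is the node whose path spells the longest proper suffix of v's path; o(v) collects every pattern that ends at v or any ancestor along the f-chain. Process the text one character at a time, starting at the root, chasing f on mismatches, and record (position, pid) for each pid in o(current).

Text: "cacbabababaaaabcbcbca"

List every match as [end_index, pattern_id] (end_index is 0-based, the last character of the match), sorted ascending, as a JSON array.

Construct AC machine:
Trie (insert patterns):
  n0 'ε': a→1 b→8 c→4
  n1 'a': a→2 b→3
  n2 'aa': ·  ←P0
  n3 'ab': ·  ←P1
  n4 'c': c→5
  n5 'cc': b→6
  n6 'ccb': a→7
  n7 'ccba': ·  ←P2
  n8 'b': ·  ←P3

BFS fail/out derivation:
  n1('a'): parent n0 fail=0; on 'a' 0 → fail=0;  out ∅∪∅=∅
  n4('c'): parent n0 fail=0; on 'c' 0 → fail=0;  out ∅∪∅=∅
  n8('b'): parent n0 fail=0; on 'b' 0 → fail=0;  out {3}∪∅={3}
  n2('aa'): parent n1 fail=0; on 'a' 0 → fail=1;  out {0}∪∅={0}
  n3('ab'): parent n1 fail=0; on 'b' 0 → fail=8;  out {1}∪{3}={1,3}
  n5('cc'): parent n4 fail=0; on 'c' 0 → fail=4;  out ∅∪∅=∅
  n6('ccb'): parent n5 fail=4; on 'b' 4→0 → fail=8;  out ∅∪{3}={3}
  n7('ccba'): parent n6 fail=8; on 'a' 8→0 → fail=1;  out {2}∪∅={2}

Run:
i=0 'c': node 0→4
i=1 'a': node 4→1 (via fail)
i=2 'c': node 1→4 (via fail)
i=3 'b': node 4→8 (via fail)  → match P3@[3:3]
i=4 'a': node 8→1 (via fail)
i=5 'b': node 1→3  → match P1@[4:5],P3@[5:5]
i=6 'a': node 3→1 (via fail)
i=7 'b': node 1→3  → match P1@[6:7],P3@[7:7]
i=8 'a': node 3→1 (via fail)
i=9 'b': node 1→3  → match P1@[8:9],P3@[9:9]
i=10 'a': node 3→1 (via fail)
i=11 'a': node 1→2  → match P0@[10:11]
i=12 'a': node 2→2 (via fail)  → match P0@[11:12]
i=13 'a': node 2→2 (via fail)  → match P0@[12:13]
i=14 'b': node 2→3 (via fail)  → match P1@[13:14],P3@[14:14]
i=15 'c': node 3→4 (via fail)
i=16 'b': node 4→8 (via fail)  → match P3@[16:16]
i=17 'c': node 8→4 (via fail)
i=18 'b': node 4→8 (via fail)  → match P3@[18:18]
i=19 'c': node 8→4 (via fail)
i=20 'a': node 4→1 (via fail)

Matches: [[3,3],[5,1],[5,3],[7,1],[7,3],[9,1],[9,3],[11,0],[12,0],[13,0],[14,1],[14,3],[16,3],[18,3]]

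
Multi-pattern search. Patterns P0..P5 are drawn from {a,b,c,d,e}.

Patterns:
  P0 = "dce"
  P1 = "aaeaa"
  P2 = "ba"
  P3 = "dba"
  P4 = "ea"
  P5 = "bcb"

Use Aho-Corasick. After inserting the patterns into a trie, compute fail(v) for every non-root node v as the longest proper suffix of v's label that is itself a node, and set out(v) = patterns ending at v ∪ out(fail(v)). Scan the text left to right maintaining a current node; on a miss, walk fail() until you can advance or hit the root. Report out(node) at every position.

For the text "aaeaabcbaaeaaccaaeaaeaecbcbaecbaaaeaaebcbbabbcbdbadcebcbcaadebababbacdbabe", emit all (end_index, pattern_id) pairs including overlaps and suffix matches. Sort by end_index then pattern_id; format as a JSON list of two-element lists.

Build:
Trie nodes:
  n0 'ε': a→4 b→9 d→1 e→13
  n1 'd': b→11 c→2
  n2 'dc': e→3
  n3 'dce': ·  [P0 ends]
  n4 'a': a→5
  n5 'aa': e→6
  n6 'aae': a→7
  n7 'aaea': a→8
  n8 'aaeaa': ·  [P1 ends]
  n9 'b': a→10 c→15
  n10 'ba': ·  [P2 ends]
  n11 'db': a→12
  n12 'dba': ·  [P3 ends]
  n13 'e': a→14
  n14 'ea': ·  [P4 ends]
  n15 'bc': b→16
  n16 'bcb': ·  [P5 ends]

BFS fail/out derivation:
  fail(1) 'd': from fail(0)=0 chase 'd': 0 ⇒ 0;  out=∅∪out(0)=∅
  fail(4) 'a': from fail(0)=0 chase 'a': 0 ⇒ 0;  out=∅∪out(0)=∅
  fail(9) 'b': from fail(0)=0 chase 'b': 0 ⇒ 0;  out=∅∪out(0)=∅
  fail(13) 'e': from fail(0)=0 chase 'e': 0 ⇒ 0;  out=∅∪out(0)=∅
  fail(2) 'dc': from fail(1)=0 chase 'c': 0 ⇒ 0;  out=∅∪out(0)=∅
  fail(5) 'aa': from fail(4)=0 chase 'a': 0 ⇒ 4;  out=∅∪out(4)=∅
  fail(10) 'ba': from fail(9)=0 chase 'a': 0 ⇒ 4;  out={2}∪out(4)={2}
  fail(11) 'db': from fail(1)=0 chase 'b': 0 ⇒ 9;  out=∅∪out(9)=∅
  fail(14) 'ea': from fail(13)=0 chase 'a': 0 ⇒ 4;  out={4}∪out(4)={4}
  fail(15) 'bc': from fail(9)=0 chase 'c': 0 ⇒ 0;  out=∅∪out(0)=∅
  fail(3) 'dce': from fail(2)=0 chase 'e': 0 ⇒ 13;  out={0}∪out(13)={0}
  fail(6) 'aae': from fail(5)=4 chase 'e': 4→0 ⇒ 13;  out=∅∪out(13)=∅
  fail(12) 'dba': from fail(11)=9 chase 'a': 9 ⇒ 10;  out={3}∪out(10)={2,3}
  fail(16) 'bcb': from fail(15)=0 chase 'b': 0 ⇒ 9;  out={5}∪out(9)={5}
  fail(7) 'aaea': from fail(6)=13 chase 'a': 13 ⇒ 14;  out=∅∪out(14)={4}
  fail(8) 'aaeaa': from fail(7)=14 chase 'a': 14→4 ⇒ 5;  out={1}∪out(5)={1}

Run:
i=0 'a': node 0→4
i=1 'a': node 4→5
i=2 'e': node 5→6
i=3 'a': node 6→7  emit P4@[2:3]
i=4 'a': node 7→8  emit P1@[0:4]
i=5 'b': node 8→9 (via fail)
i=6 'c': node 9→15
i=7 'b': node 15→16  emit P5@[5:7]
i=8 'a': node 16→10 (via fail)  emit P2@[7:8]
i=9 'a': node 10→5 (via fail)
i=10 'e': node 5→6
i=11 'a': node 6→7  emit P4@[10:11]
i=12 'a': node 7→8  emit P1@[8:12]
i=13 'c': node 8→0 (via fail)
i=14 'c': node 0→0
i=15 'a': node 0→4
i=16 'a': node 4→5
i=17 'e': node 5→6
i=18 'a': node 6→7  emit P4@[17:18]
i=19 'a': node 7→8  emit P1@[15:19]
i=20 'e': node 8→6 (via fail)
i=21 'a': node 6→7  emit P4@[20:21]
i=22 'e': node 7→13 (via fail)
i=23 'c': node 13→0 (via fail)
i=24 'b': node 0→9
i=25 'c': node 9→15
i=26 'b': node 15→16  emit P5@[24:26]
i=27 'a': node 16→10 (via fail)  emit P2@[26:27]
i=28 'e': node 10→13 (via fail)
i=29 'c': node 13→0 (via fail)
i=30 'b': node 0→9
i=31 'a': node 9→10  emit P2@[30:31]
i=32 'a': node 10→5 (via fail)
i=33 'a': node 5→5 (via fail)
i=34 'e': node 5→6
i=35 'a': node 6→7  emit P4@[34:35]
i=36 'a': node 7→8  emit P1@[32:36]
i=37 'e': node 8→6 (via fail)
i=38 'b': node 6→9 (via fail)
i=39 'c': node 9→15
i=40 'b': node 15→16  emit P5@[38:40]
i=41 'b': node 16→9 (via fail)
i=42 'a': node 9→10  emit P2@[41:42]
i=43 'b': node 10→9 (via fail)
i=44 'b': node 9→9 (via fail)
i=45 'c': node 9→15
i=46 'b': node 15→16  emit P5@[44:46]
i=47 'd': node 16→1 (via fail)
i=48 'b': node 1→11
i=49 'a': node 11→12  emit P2@[48:49],P3@[47:49]
i=50 'd': node 12→1 (via fail)
i=51 'c': node 1→2
i=52 'e': node 2→3  emit P0@[50:52]
i=53 'b': node 3→9 (via fail)
i=54 'c': node 9→15
i=55 'b': node 15→16  emit P5@[53:55]
i=56 'c': node 16→15 (via fail)
i=57 'a': node 15→4 (via fail)
i=58 'a': node 4→5
i=59 'd': node 5→1 (via fail)
i=60 'e': node 1→13 (via fail)
i=61 'b': node 13→9 (via fail)
i=62 'a': node 9→10  emit P2@[61:62]
i=63 'b': node 10→9 (via fail)
i=64 'a': node 9→10  emit P2@[63:64]
i=65 'b': node 10→9 (via fail)
i=66 'b': node 9→9 (via fail)
i=67 'a': node 9→10  emit P2@[66:67]
i=68 'c': node 10→0 (via fail)
i=69 'd': node 0→1
i=70 'b': node 1→11
i=71 'a': node 11→12  emit P2@[70:71],P3@[69:71]
i=72 'b': node 12→9 (via fail)
i=73 'e': node 9→13 (via fail)

Result: [[3,4],[4,1],[7,5],[8,2],[11,4],[12,1],[18,4],[19,1],[21,4],[26,5],[27,2],[31,2],[35,4],[36,1],[40,5],[42,2],[46,5],[49,2],[49,3],[52,0],[55,5],[62,2],[64,2],[67,2],[71,2],[71,3]]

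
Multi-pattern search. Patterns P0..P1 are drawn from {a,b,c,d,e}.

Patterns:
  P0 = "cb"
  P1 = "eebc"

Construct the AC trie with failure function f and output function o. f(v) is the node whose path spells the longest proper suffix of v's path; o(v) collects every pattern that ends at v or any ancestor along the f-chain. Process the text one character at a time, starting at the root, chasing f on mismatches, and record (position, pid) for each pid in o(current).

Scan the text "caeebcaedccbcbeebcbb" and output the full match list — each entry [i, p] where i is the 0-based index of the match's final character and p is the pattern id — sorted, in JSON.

Build automaton:
Trie (insert patterns):
  n0 'ε': c→1 e→3
  n1 'c': b→2
  n2 'cb': ·  [P0 ends]
  n3 'e': e→4
  n4 'ee': b→5
  n5 'eeb': c→6
  n6 'eebc': ·  [P1 ends]

BFS fail/out derivation:
  fail(1) 'c': from fail(0)=0 chase 'c': 0 ⇒ 0;  out=∅∪out(0)=∅
  fail(3) 'e': from fail(0)=0 chase 'e': 0 ⇒ 0;  out=∅∪out(0)=∅
  fail(2) 'cb': from fail(1)=0 chase 'b': 0 ⇒ 0;  out={0}∪out(0)={0}
  fail(4) 'ee': from fail(3)=0 chase 'e': 0 ⇒ 3;  out=∅∪out(3)=∅
  fail(5) 'eeb': from fail(4)=3 chase 'b': 3→0 ⇒ 0;  out=∅∪out(0)=∅
  fail(6) 'eebc': from fail(5)=0 chase 'c': 0 ⇒ 1;  out={1}∪out(1)={1}

Scan:
pos 0 'c': at 1
pos 1 'a': at 0 (fail-walked)
pos 2 'e': at 3
pos 3 'e': at 4
pos 4 'b': at 5
pos 5 'c': at 6  ** P1@[2:5]
pos 6 'a': at 0 (fail-walked)
pos 7 'e': at 3
pos 8 'd': at 0 (fail-walked)
pos 9 'c': at 1
pos 10 'c': at 1 (fail-walked)
pos 11 'b': at 2  ** P0@[10:11]
pos 12 'c': at 1 (fail-walked)
pos 13 'b': at 2  ** P0@[12:13]
pos 14 'e': at 3 (fail-walked)
pos 15 'e': at 4
pos 16 'b': at 5
pos 17 'c': at 6  ** P1@[14:17]
pos 18 'b': at 2 (fail-walked)  ** P0@[17:18]
pos 19 'b': at 0 (fail-walked)

Matches: [[5,1],[11,0],[13,0],[17,1],[18,0]]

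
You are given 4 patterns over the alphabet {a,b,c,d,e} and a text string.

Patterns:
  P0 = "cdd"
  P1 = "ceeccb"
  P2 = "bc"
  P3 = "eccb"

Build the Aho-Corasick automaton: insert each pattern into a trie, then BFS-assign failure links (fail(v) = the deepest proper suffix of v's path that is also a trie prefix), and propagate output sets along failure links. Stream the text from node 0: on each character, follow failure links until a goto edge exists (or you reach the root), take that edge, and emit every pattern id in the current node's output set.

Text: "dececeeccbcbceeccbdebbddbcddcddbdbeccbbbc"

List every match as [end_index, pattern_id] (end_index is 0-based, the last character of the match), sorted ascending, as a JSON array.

Build:
Trie nodes:
  0='ε' goto b→9 c→1 e→11
  1='c' goto d→2 e→4
  2='cd' goto d→3
  3='cdd' goto ·  [P0 ends]
  4='ce' goto e→5
  5='cee' goto c→6
  6='ceec' goto c→7
  7='ceecc' goto b→8
  8='ceeccb' goto ·  [P1 ends]
  9='b' goto c→10
  10='bc' goto ·  [P2 ends]
  11='e' goto c→12
  12='ec' goto c→13
  13='ecc' goto b→14
  14='eccb' goto ·  [P3 ends]

Failure links (BFS by depth):
  fail(1) 'c': from fail(0)=0 chase 'c': 0 ⇒ 0;  out=∅∪out(0)=∅
  fail(9) 'b': from fail(0)=0 chase 'b': 0 ⇒ 0;  out=∅∪out(0)=∅
  fail(11) 'e': from fail(0)=0 chase 'e': 0 ⇒ 0;  out=∅∪out(0)=∅
  fail(2) 'cd': from fail(1)=0 chase 'd': 0 ⇒ 0;  out=∅∪out(0)=∅
  fail(4) 'ce': from fail(1)=0 chase 'e': 0 ⇒ 11;  out=∅∪out(11)=∅
  fail(10) 'bc': from fail(9)=0 chase 'c': 0 ⇒ 1;  out={2}∪out(1)={2}
  fail(12) 'ec': from fail(11)=0 chase 'c': 0 ⇒ 1;  out=∅∪out(1)=∅
  fail(3) 'cdd': from fail(2)=0 chase 'd': 0 ⇒ 0;  out={0}∪out(0)={0}
  fail(5) 'cee': from fail(4)=11 chase 'e': 11→0 ⇒ 11;  out=∅∪out(11)=∅
  fail(13) 'ecc': from fail(12)=1 chase 'c': 1→0 ⇒ 1;  out=∅∪out(1)=∅
  fail(6) 'ceec': from fail(5)=11 chase 'c': 11 ⇒ 12;  out=∅∪out(12)=∅
  fail(14) 'eccb': from fail(13)=1 chase 'b': 1→0 ⇒ 9;  out={3}∪out(9)={3}
  fail(7) 'ceecc': from fail(6)=12 chase 'c': 12 ⇒ 13;  out=∅∪out(13)=∅
  fail(8) 'ceeccb': from fail(7)=13 chase 'b': 13 ⇒ 14;  out={1}∪out(14)={1,3}

Text stream:
pos 0 'd': at 0
pos 1 'e': at 11
pos 2 'c': at 12
pos 3 'e': at 4 (fail-walked)
pos 4 'c': at 12 (fail-walked)
pos 5 'e': at 4 (fail-walked)
pos 6 'e': at 5
pos 7 'c': at 6
pos 8 'c': at 7
pos 9 'b': at 8  ** P1@[4:9],P3@[6:9]
pos 10 'c': at 10 (fail-walked)  ** P2@[9:10]
pos 11 'b': at 9 (fail-walked)
pos 12 'c': at 10  ** P2@[11:12]
pos 13 'e': at 4 (fail-walked)
pos 14 'e': at 5
pos 15 'c': at 6
pos 16 'c': at 7
pos 17 'b': at 8  ** P1@[12:17],P3@[14:17]
pos 18 'd': at 0 (fail-walked)
pos 19 'e': at 11
pos 20 'b': at 9 (fail-walked)
pos 21 'b': at 9 (fail-walked)
pos 22 'd': at 0 (fail-walked)
pos 23 'd': at 0
pos 24 'b': at 9
pos 25 'c': at 10  ** P2@[24:25]
pos 26 'd': at 2 (fail-walked)
pos 27 'd': at 3  ** P0@[25:27]
pos 28 'c': at 1 (fail-walked)
pos 29 'd': at 2
pos 30 'd': at 3  ** P0@[28:30]
pos 31 'b': at 9 (fail-walked)
pos 32 'd': at 0 (fail-walked)
pos 33 'b': at 9
pos 34 'e': at 11 (fail-walked)
pos 35 'c': at 12
pos 36 'c': at 13
pos 37 'b': at 14  ** P3@[34:37]
pos 38 'b': at 9 (fail-walked)
pos 39 'b': at 9 (fail-walked)
pos 40 'c': at 10  ** P2@[39:40]

Matches: [[9,1],[9,3],[10,2],[12,2],[17,1],[17,3],[25,2],[27,0],[30,0],[37,3],[40,2]]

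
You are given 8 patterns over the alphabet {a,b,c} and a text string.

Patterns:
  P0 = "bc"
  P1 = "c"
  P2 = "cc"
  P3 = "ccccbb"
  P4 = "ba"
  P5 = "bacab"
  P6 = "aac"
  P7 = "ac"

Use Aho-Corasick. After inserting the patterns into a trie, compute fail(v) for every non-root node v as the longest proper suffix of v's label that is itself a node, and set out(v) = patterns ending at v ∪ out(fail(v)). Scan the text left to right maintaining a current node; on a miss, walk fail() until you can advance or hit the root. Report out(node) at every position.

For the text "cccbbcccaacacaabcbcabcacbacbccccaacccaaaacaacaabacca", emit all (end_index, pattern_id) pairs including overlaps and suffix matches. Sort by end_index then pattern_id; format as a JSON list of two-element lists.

Build:
Trie (insert patterns):
  0='ε' goto a→13 b→1 c→3
  1='b' goto a→9 c→2
  2='bc' goto ·  [P0 ends]
  3='c' goto c→4  [P1 ends]
  4='cc' goto c→5  [P2 ends]
  5='ccc' goto c→6
  6='cccc' goto b→7
  7='ccccb' goto b→8
  8='ccccbb' goto ·  [P3 ends]
  9='ba' goto c→10  [P4 ends]
  10='bac' goto a→11
  11='baca' goto b→12
  12='bacab' goto ·  [P5 ends]
  13='a' goto a→14 c→16
  14='aa' goto c→15
  15='aac' goto ·  [P6 ends]
  16='ac' goto ·  [P7 ends]

BFS fail/out derivation:
  fail(1) 'b': from fail(0)=0 chase 'b': 0 ⇒ 0;  out=∅∪out(0)=∅
  fail(3) 'c': from fail(0)=0 chase 'c': 0 ⇒ 0;  out={1}∪out(0)={1}
  fail(13) 'a': from fail(0)=0 chase 'a': 0 ⇒ 0;  out=∅∪out(0)=∅
  fail(2) 'bc': from fail(1)=0 chase 'c': 0 ⇒ 3;  out={0}∪out(3)={0,1}
  fail(4) 'cc': from fail(3)=0 chase 'c': 0 ⇒ 3;  out={2}∪out(3)={1,2}
  fail(9) 'ba': from fail(1)=0 chase 'a': 0 ⇒ 13;  out={4}∪out(13)={4}
  fail(14) 'aa': from fail(13)=0 chase 'a': 0 ⇒ 13;  out=∅∪out(13)=∅
  fail(16) 'ac': from fail(13)=0 chase 'c': 0 ⇒ 3;  out={7}∪out(3)={1,7}
  fail(5) 'ccc': from fail(4)=3 chase 'c': 3 ⇒ 4;  out=∅∪out(4)={1,2}
  fail(10) 'bac': from fail(9)=13 chase 'c': 13 ⇒ 16;  out=∅∪out(16)={1,7}
  fail(15) 'aac': from fail(14)=13 chase 'c': 13 ⇒ 16;  out={6}∪out(16)={1,6,7}
  fail(6) 'cccc': from fail(5)=4 chase 'c': 4 ⇒ 5;  out=∅∪out(5)={1,2}
  fail(11) 'baca': from fail(10)=16 chase 'a': 16→3→0 ⇒ 13;  out=∅∪out(13)=∅
  fail(7) 'ccccb': from fail(6)=5 chase 'b': 5→4→3→0 ⇒ 1;  out=∅∪out(1)=∅
  fail(12) 'bacab': from fail(11)=13 chase 'b': 13→0 ⇒ 1;  out={5}∪out(1)={5}
  fail(8) 'ccccbb': from fail(7)=1 chase 'b': 1→0 ⇒ 1;  out={3}∪out(1)={3}

Run:
[0] read 'c'  n0⇒n3  emit P1@[0:0]
[1] read 'c'  n3⇒n4  emit P1@[1:1],P2@[0:1]
[2] read 'c'  n4⇒n5  emit P1@[2:2],P2@[1:2]
[3] read 'b'  n5⇒n1 (fail-walked)
[4] read 'b'  n1⇒n1 (fail-walked)
[5] read 'c'  n1⇒n2  emit P0@[4:5],P1@[5:5]
[6] read 'c'  n2⇒n4 (fail-walked)  emit P1@[6:6],P2@[5:6]
[7] read 'c'  n4⇒n5  emit P1@[7:7],P2@[6:7]
[8] read 'a'  n5⇒n13 (fail-walked)
[9] read 'a'  n13⇒n14
[10] read 'c'  n14⇒n15  emit P1@[10:10],P6@[8:10],P7@[9:10]
[11] read 'a'  n15⇒n13 (fail-walked)
[12] read 'c'  n13⇒n16  emit P1@[12:12],P7@[11:12]
[13] read 'a'  n16⇒n13 (fail-walked)
[14] read 'a'  n13⇒n14
[15] read 'b'  n14⇒n1 (fail-walked)
[16] read 'c'  n1⇒n2  emit P0@[15:16],P1@[16:16]
[17] read 'b'  n2⇒n1 (fail-walked)
[18] read 'c'  n1⇒n2  emit P0@[17:18],P1@[18:18]
[19] read 'a'  n2⇒n13 (fail-walked)
[20] read 'b'  n13⇒n1 (fail-walked)
[21] read 'c'  n1⇒n2  emit P0@[20:21],P1@[21:21]
[22] read 'a'  n2⇒n13 (fail-walked)
[23] read 'c'  n13⇒n16  emit P1@[23:23],P7@[22:23]
[24] read 'b'  n16⇒n1 (fail-walked)
[25] read 'a'  n1⇒n9  emit P4@[24:25]
[26] read 'c'  n9⇒n10  emit P1@[26:26],P7@[25:26]
[27] read 'b'  n10⇒n1 (fail-walked)
[28] read 'c'  n1⇒n2  emit P0@[27:28],P1@[28:28]
[29] read 'c'  n2⇒n4 (fail-walked)  emit P1@[29:29],P2@[28:29]
[30] read 'c'  n4⇒n5  emit P1@[30:30],P2@[29:30]
[31] read 'c'  n5⇒n6  emit P1@[31:31],P2@[30:31]
[32] read 'a'  n6⇒n13 (fail-walked)
[33] read 'a'  n13⇒n14
[34] read 'c'  n14⇒n15  emit P1@[34:34],P6@[32:34],P7@[33:34]
[35] read 'c'  n15⇒n4 (fail-walked)  emit P1@[35:35],P2@[34:35]
[36] read 'c'  n4⇒n5  emit P1@[36:36],P2@[35:36]
[37] read 'a'  n5⇒n13 (fail-walked)
[38] read 'a'  n13⇒n14
[39] read 'a'  n14⇒n14 (fail-walked)
[40] read 'a'  n14⇒n14 (fail-walked)
[41] read 'c'  n14⇒n15  emit P1@[41:41],P6@[39:41],P7@[40:41]
[42] read 'a'  n15⇒n13 (fail-walked)
[43] read 'a'  n13⇒n14
[44] read 'c'  n14⇒n15  emit P1@[44:44],P6@[42:44],P7@[43:44]
[45] read 'a'  n15⇒n13 (fail-walked)
[46] read 'a'  n13⇒n14
[47] read 'b'  n14⇒n1 (fail-walked)
[48] read 'a'  n1⇒n9  emit P4@[47:48]
[49] read 'c'  n9⇒n10  emit P1@[49:49],P7@[48:49]
[50] read 'c'  n10⇒n4 (fail-walked)  emit P1@[50:50],P2@[49:50]
[51] read 'a'  n4⇒n13 (fail-walked)

Result: [[0,1],[1,1],[1,2],[2,1],[2,2],[5,0],[5,1],[6,1],[6,2],[7,1],[7,2],[10,1],[10,6],[10,7],[12,1],[12,7],[16,0],[16,1],[18,0],[18,1],[21,0],[21,1],[23,1],[23,7],[25,4],[26,1],[26,7],[28,0],[28,1],[29,1],[29,2],[30,1],[30,2],[31,1],[31,2],[34,1],[34,6],[34,7],[35,1],[35,2],[36,1],[36,2],[41,1],[41,6],[41,7],[44,1],[44,6],[44,7],[48,4],[49,1],[49,7],[50,1],[50,2]]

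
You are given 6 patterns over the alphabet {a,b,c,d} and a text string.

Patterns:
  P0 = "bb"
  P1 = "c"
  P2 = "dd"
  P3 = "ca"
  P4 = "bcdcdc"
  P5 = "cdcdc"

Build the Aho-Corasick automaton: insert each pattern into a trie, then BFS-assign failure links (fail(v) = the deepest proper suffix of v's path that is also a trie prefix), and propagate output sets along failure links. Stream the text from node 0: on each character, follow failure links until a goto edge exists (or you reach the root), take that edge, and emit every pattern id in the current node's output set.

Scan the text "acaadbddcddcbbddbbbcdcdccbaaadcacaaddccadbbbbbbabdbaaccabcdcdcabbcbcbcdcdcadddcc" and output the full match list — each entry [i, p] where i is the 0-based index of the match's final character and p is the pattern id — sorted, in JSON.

Build automaton:
Trie (insert patterns):
  0='ε' goto b→1 c→3 d→4
  1='b' goto b→2 c→7
  2='bb' goto ·  ←P0
  3='c' goto a→6 d→12  ←P1
  4='d' goto d→5
  5='dd' goto ·  ←P2
  6='ca' goto ·  ←P3
  7='bc' goto d→8
  8='bcd' goto c→9
  9='bcdc' goto d→10
  10='bcdcd' goto c→11
  11='bcdcdc' goto ·  ←P4
  12='cd' goto c→13
  13='cdc' goto d→14
  14='cdcd' goto c→15
  15='cdcdc' goto ·  ←P5

BFS fail/out derivation:
  fail(1) 'b': from fail(0)=0 chase 'b': 0 ⇒ 0;  out=∅∪out(0)=∅
  fail(3) 'c': from fail(0)=0 chase 'c': 0 ⇒ 0;  out={1}∪out(0)={1}
  fail(4) 'd': from fail(0)=0 chase 'd': 0 ⇒ 0;  out=∅∪out(0)=∅
  fail(2) 'bb': from fail(1)=0 chase 'b': 0 ⇒ 1;  out={0}∪out(1)={0}
  fail(5) 'dd': from fail(4)=0 chase 'd': 0 ⇒ 4;  out={2}∪out(4)={2}
  fail(6) 'ca': from fail(3)=0 chase 'a': 0 ⇒ 0;  out={3}∪out(0)={3}
  fail(7) 'bc': from fail(1)=0 chase 'c': 0 ⇒ 3;  out=∅∪out(3)={1}
  fail(12) 'cd': from fail(3)=0 chase 'd': 0 ⇒ 4;  out=∅∪out(4)=∅
  fail(8) 'bcd': from fail(7)=3 chase 'd': 3 ⇒ 12;  out=∅∪out(12)=∅
  fail(13) 'cdc': from fail(12)=4 chase 'c': 4→0 ⇒ 3;  out=∅∪out(3)={1}
  fail(9) 'bcdc': from fail(8)=12 chase 'c': 12 ⇒ 13;  out=∅∪out(13)={1}
  fail(14) 'cdcd': from fail(13)=3 chase 'd': 3 ⇒ 12;  out=∅∪out(12)=∅
  fail(10) 'bcdcd': from fail(9)=13 chase 'd': 13 ⇒ 14;  out=∅∪out(14)=∅
  fail(15) 'cdcdc': from fail(14)=12 chase 'c': 12 ⇒ 13;  out={5}∪out(13)={1,5}
  fail(11) 'bcdcdc': from fail(10)=14 chase 'c': 14 ⇒ 15;  out={4}∪out(15)={1,4,5}

Scan:
pos 0 'a': at 0
pos 1 'c': at 3  emit P1@[1:1]
pos 2 'a': at 6  emit P3@[1:2]
pos 3 'a': at 0 ·f
pos 4 'd': at 4
pos 5 'b': at 1 ·f
pos 6 'd': at 4 ·f
pos 7 'd': at 5  emit P2@[6:7]
pos 8 'c': at 3 ·f  emit P1@[8:8]
pos 9 'd': at 12
pos 10 'd': at 5 ·f  emit P2@[9:10]
pos 11 'c': at 3 ·f  emit P1@[11:11]
pos 12 'b': at 1 ·f
pos 13 'b': at 2  emit P0@[12:13]
pos 14 'd': at 4 ·f
pos 15 'd': at 5  emit P2@[14:15]
pos 16 'b': at 1 ·f
pos 17 'b': at 2  emit P0@[16:17]
pos 18 'b': at 2 ·f  emit P0@[17:18]
pos 19 'c': at 7 ·f  emit P1@[19:19]
pos 20 'd': at 8
pos 21 'c': at 9  emit P1@[21:21]
pos 22 'd': at 10
pos 23 'c': at 11  emit P1@[23:23],P4@[18:23],P5@[19:23]
pos 24 'c': at 3 ·f  emit P1@[24:24]
pos 25 'b': at 1 ·f
pos 26 'a': at 0 ·f
pos 27 'a': at 0
pos 28 'a': at 0
pos 29 'd': at 4
pos 30 'c': at 3 ·f  emit P1@[30:30]
pos 31 'a': at 6  emit P3@[30:31]
pos 32 'c': at 3 ·f  emit P1@[32:32]
pos 33 'a': at 6  emit P3@[32:33]
pos 34 'a': at 0 ·f
pos 35 'd': at 4
pos 36 'd': at 5  emit P2@[35:36]
pos 37 'c': at 3 ·f  emit P1@[37:37]
pos 38 'c': at 3 ·f  emit P1@[38:38]
pos 39 'a': at 6  emit P3@[38:39]
pos 40 'd': at 4 ·f
pos 41 'b': at 1 ·f
pos 42 'b': at 2  emit P0@[41:42]
pos 43 'b': at 2 ·f  emit P0@[42:43]
pos 44 'b': at 2 ·f  emit P0@[43:44]
pos 45 'b': at 2 ·f  emit P0@[44:45]
pos 46 'b': at 2 ·f  emit P0@[45:46]
pos 47 'a': at 0 ·f
pos 48 'b': at 1
pos 49 'd': at 4 ·f
pos 50 'b': at 1 ·f
pos 51 'a': at 0 ·f
pos 52 'a': at 0
pos 53 'c': at 3  emit P1@[53:53]
pos 54 'c': at 3 ·f  emit P1@[54:54]
pos 55 'a': at 6  emit P3@[54:55]
pos 56 'b': at 1 ·f
pos 57 'c': at 7  emit P1@[57:57]
pos 58 'd': at 8
pos 59 'c': at 9  emit P1@[59:59]
pos 60 'd': at 10
pos 61 'c': at 11  emit P1@[61:61],P4@[56:61],P5@[57:61]
pos 62 'a': at 6 ·f  emit P3@[61:62]
pos 63 'b': at 1 ·f
pos 64 'b': at 2  emit P0@[63:64]
pos 65 'c': at 7 ·f  emit P1@[65:65]
pos 66 'b': at 1 ·f
pos 67 'c': at 7  emit P1@[67:67]
pos 68 'b': at 1 ·f
pos 69 'c': at 7  emit P1@[69:69]
pos 70 'd': at 8
pos 71 'c': at 9  emit P1@[71:71]
pos 72 'd': at 10
pos 73 'c': at 11  emit P1@[73:73],P4@[68:73],P5@[69:73]
pos 74 'a': at 6 ·f  emit P3@[73:74]
pos 75 'd': at 4 ·f
pos 76 'd': at 5  emit P2@[75:76]
pos 77 'd': at 5 ·f  emit P2@[76:77]
pos 78 'c': at 3 ·f  emit P1@[78:78]
pos 79 'c': at 3 ·f  emit P1@[79:79]

All matches (sorted): [[1,1],[2,3],[7,2],[8,1],[10,2],[11,1],[13,0],[15,2],[17,0],[18,0],[19,1],[21,1],[23,1],[23,4],[23,5],[24,1],[30,1],[31,3],[32,1],[33,3],[36,2],[37,1],[38,1],[39,3],[42,0],[43,0],[44,0],[45,0],[46,0],[53,1],[54,1],[55,3],[57,1],[59,1],[61,1],[61,4],[61,5],[62,3],[64,0],[65,1],[67,1],[69,1],[71,1],[73,1],[73,4],[73,5],[74,3],[76,2],[77,2],[78,1],[79,1]]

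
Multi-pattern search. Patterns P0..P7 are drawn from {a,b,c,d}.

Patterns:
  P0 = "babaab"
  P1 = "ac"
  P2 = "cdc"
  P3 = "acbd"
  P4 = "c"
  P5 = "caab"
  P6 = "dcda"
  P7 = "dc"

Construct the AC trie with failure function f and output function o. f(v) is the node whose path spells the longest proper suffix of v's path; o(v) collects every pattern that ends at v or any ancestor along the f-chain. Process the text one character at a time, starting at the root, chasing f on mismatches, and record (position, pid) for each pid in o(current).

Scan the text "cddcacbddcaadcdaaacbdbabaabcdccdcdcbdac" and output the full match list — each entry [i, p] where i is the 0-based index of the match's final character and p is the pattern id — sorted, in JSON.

Build automaton:
Trie nodes:
  n0 'ε': a→7 b→1 c→9 d→17
  n1 'b': a→2
  n2 'ba': b→3
  n3 'bab': a→4
  n4 'baba': a→5
  n5 'babaa': b→6
  n6 'babaab': ·  ←P0
  n7 'a': c→8
  n8 'ac': b→12  ←P1
  n9 'c': a→14 d→10  ←P4
  n10 'cd': c→11
  n11 'cdc': ·  ←P2
  n12 'acb': d→13
  n13 'acbd': ·  ←P3
  n14 'ca': a→15
  n15 'caa': b→16
  n16 'caab': ·  ←P5
  n17 'd': c→18
  n18 'dc': d→19  ←P7
  n19 'dcd': a→20
  n20 'dcda': ·  ←P6

BFS fail/out derivation:
  fail(1) 'b': from fail(0)=0 chase 'b': 0 ⇒ 0;  out=∅∪out(0)=∅
  fail(7) 'a': from fail(0)=0 chase 'a': 0 ⇒ 0;  out=∅∪out(0)=∅
  fail(9) 'c': from fail(0)=0 chase 'c': 0 ⇒ 0;  out={4}∪out(0)={4}
  fail(17) 'd': from fail(0)=0 chase 'd': 0 ⇒ 0;  out=∅∪out(0)=∅
  fail(2) 'ba': from fail(1)=0 chase 'a': 0 ⇒ 7;  out=∅∪out(7)=∅
  fail(8) 'ac': from fail(7)=0 chase 'c': 0 ⇒ 9;  out={1}∪out(9)={1,4}
  fail(10) 'cd': from fail(9)=0 chase 'd': 0 ⇒ 17;  out=∅∪out(17)=∅
  fail(14) 'ca': from fail(9)=0 chase 'a': 0 ⇒ 7;  out=∅∪out(7)=∅
  fail(18) 'dc': from fail(17)=0 chase 'c': 0 ⇒ 9;  out={7}∪out(9)={4,7}
  fail(3) 'bab': from fail(2)=7 chase 'b': 7→0 ⇒ 1;  out=∅∪out(1)=∅
  fail(11) 'cdc': from fail(10)=17 chase 'c': 17 ⇒ 18;  out={2}∪out(18)={2,4,7}
  fail(12) 'acb': from fail(8)=9 chase 'b': 9→0 ⇒ 1;  out=∅∪out(1)=∅
  fail(15) 'caa': from fail(14)=7 chase 'a': 7→0 ⇒ 7;  out=∅∪out(7)=∅
  fail(19) 'dcd': from fail(18)=9 chase 'd': 9 ⇒ 10;  out=∅∪out(10)=∅
  fail(4) 'baba': from fail(3)=1 chase 'a': 1 ⇒ 2;  out=∅∪out(2)=∅
  fail(13) 'acbd': from fail(12)=1 chase 'd': 1→0 ⇒ 17;  out={3}∪out(17)={3}
  fail(16) 'caab': from fail(15)=7 chase 'b': 7→0 ⇒ 1;  out={5}∪out(1)={5}
  fail(20) 'dcda': from fail(19)=10 chase 'a': 10→17→0 ⇒ 7;  out={6}∪out(7)={6}
  fail(5) 'babaa': from fail(4)=2 chase 'a': 2→7→0 ⇒ 7;  out=∅∪out(7)=∅
  fail(6) 'babaab': from fail(5)=7 chase 'b': 7→0 ⇒ 1;  out={0}∪out(1)={0}

Scan:
[0] read 'c'  n0⇒n9  emit P4@[0:0]
[1] read 'd'  n9⇒n10
[2] read 'd'  n10⇒n17 (via fail)
[3] read 'c'  n17⇒n18  emit P4@[3:3],P7@[2:3]
[4] read 'a'  n18⇒n14 (via fail)
[5] read 'c'  n14⇒n8 (via fail)  emit P1@[4:5],P4@[5:5]
[6] read 'b'  n8⇒n12
[7] read 'd'  n12⇒n13  emit P3@[4:7]
[8] read 'd'  n13⇒n17 (via fail)
[9] read 'c'  n17⇒n18  emit P4@[9:9],P7@[8:9]
[10] read 'a'  n18⇒n14 (via fail)
[11] read 'a'  n14⇒n15
[12] read 'd'  n15⇒n17 (via fail)
[13] read 'c'  n17⇒n18  emit P4@[13:13],P7@[12:13]
[14] read 'd'  n18⇒n19
[15] read 'a'  n19⇒n20  emit P6@[12:15]
[16] read 'a'  n20⇒n7 (via fail)
[17] read 'a'  n7⇒n7 (via fail)
[18] read 'c'  n7⇒n8  emit P1@[17:18],P4@[18:18]
[19] read 'b'  n8⇒n12
[20] read 'd'  n12⇒n13  emit P3@[17:20]
[21] read 'b'  n13⇒n1 (via fail)
[22] read 'a'  n1⇒n2
[23] read 'b'  n2⇒n3
[24] read 'a'  n3⇒n4
[25] read 'a'  n4⇒n5
[26] read 'b'  n5⇒n6  emit P0@[21:26]
[27] read 'c'  n6⇒n9 (via fail)  emit P4@[27:27]
[28] read 'd'  n9⇒n10
[29] read 'c'  n10⇒n11  emit P2@[27:29],P4@[29:29],P7@[28:29]
[30] read 'c'  n11⇒n9 (via fail)  emit P4@[30:30]
[31] read 'd'  n9⇒n10
[32] read 'c'  n10⇒n11  emit P2@[30:32],P4@[32:32],P7@[31:32]
[33] read 'd'  n11⇒n19 (via fail)
[34] read 'c'  n19⇒n11 (via fail)  emit P2@[32:34],P4@[34:34],P7@[33:34]
[35] read 'b'  n11⇒n1 (via fail)
[36] read 'd'  n1⇒n17 (via fail)
[37] read 'a'  n17⇒n7 (via fail)
[38] read 'c'  n7⇒n8  emit P1@[37:38],P4@[38:38]

All matches (sorted): [[0,4],[3,4],[3,7],[5,1],[5,4],[7,3],[9,4],[9,7],[13,4],[13,7],[15,6],[18,1],[18,4],[20,3],[26,0],[27,4],[29,2],[29,4],[29,7],[30,4],[32,2],[32,4],[32,7],[34,2],[34,4],[34,7],[38,1],[38,4]]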